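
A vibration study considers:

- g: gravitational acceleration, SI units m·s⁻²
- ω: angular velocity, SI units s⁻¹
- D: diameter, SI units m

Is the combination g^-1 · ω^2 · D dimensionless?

yes

Sum the exponent of each base dimension across the product:
  M: −[g]_M + 2·[ω]_M + [D]_M = −(0) + 2·(0) + (0) = 0
  L: −[g]_L + 2·[ω]_L + [D]_L = −(1) + 2·(0) + (1) = 0
  T: −[g]_T + 2·[ω]_T + [D]_T = −(-2) + 2·(-1) + (0) = 0
All base exponents vanish — dimensionless.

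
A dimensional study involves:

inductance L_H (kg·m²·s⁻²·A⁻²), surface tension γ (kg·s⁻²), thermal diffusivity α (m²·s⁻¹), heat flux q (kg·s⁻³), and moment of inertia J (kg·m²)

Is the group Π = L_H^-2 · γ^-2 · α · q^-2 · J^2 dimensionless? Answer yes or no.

Sum the exponent of each base dimension across the product:
  M: −2·[L_H]_M − 2·[γ]_M + [α]_M − 2·[q]_M + 2·[J]_M = −2·(1) − 2·(1) + (0) − 2·(1) + 2·(1) = -4
  L: −2·[L_H]_L − 2·[γ]_L + [α]_L − 2·[q]_L + 2·[J]_L = −2·(2) − 2·(0) + (2) − 2·(0) + 2·(2) = 2
  T: −2·[L_H]_T − 2·[γ]_T + [α]_T − 2·[q]_T + 2·[J]_T = −2·(-2) − 2·(-2) + (-1) − 2·(-3) + 2·(0) = 13
  I: −2·[L_H]_I − 2·[γ]_I + [α]_I − 2·[q]_I + 2·[J]_I = −2·(-2) − 2·(0) + (0) − 2·(0) + 2·(0) = 4
Net dimensions [M⁻⁴ L² T¹³ I⁴] ≠ [1] — not dimensionless.

no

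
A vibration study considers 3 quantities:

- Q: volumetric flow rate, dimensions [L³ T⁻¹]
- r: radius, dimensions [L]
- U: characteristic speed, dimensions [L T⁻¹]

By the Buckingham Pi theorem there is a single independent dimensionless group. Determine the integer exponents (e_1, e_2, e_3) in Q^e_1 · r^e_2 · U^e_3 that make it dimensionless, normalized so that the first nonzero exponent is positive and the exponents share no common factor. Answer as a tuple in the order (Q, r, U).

L: e_1·(3) + e_2·(1) + e_3·(1) = 0
T: e_1·(-1) + e_2·(0) + e_3·(-1) = 0
Solving this homogeneous linear system for the smallest-integer solution (first nonzero entry positive) gives (1, -2, -1).

(1, -2, -1)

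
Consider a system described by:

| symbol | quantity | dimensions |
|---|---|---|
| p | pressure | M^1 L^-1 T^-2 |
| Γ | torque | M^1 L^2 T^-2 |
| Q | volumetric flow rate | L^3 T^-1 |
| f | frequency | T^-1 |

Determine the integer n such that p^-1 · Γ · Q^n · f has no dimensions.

Balance the L exponent: (3)·n from Q, plus −(-1) + (2) + (0) = 3 from the rest, must sum to zero.
3n + 3 = 0, so n = -1.

-1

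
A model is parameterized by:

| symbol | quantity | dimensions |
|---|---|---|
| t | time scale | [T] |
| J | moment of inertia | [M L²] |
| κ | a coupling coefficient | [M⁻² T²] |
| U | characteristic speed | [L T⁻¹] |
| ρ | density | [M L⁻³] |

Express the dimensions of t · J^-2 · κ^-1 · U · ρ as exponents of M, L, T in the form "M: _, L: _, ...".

Collect each base-dimension exponent across the product:
  M: (0) − 2·(1) − (-2) + (0) + (1) = 1
  L: (0) − 2·(2) − (0) + (1) + (-3) = -6
  T: (1) − 2·(0) − (2) + (-1) + (0) = -2
So the dimensions are [M L⁻⁶ T⁻²].

M: 1, L: -6, T: -2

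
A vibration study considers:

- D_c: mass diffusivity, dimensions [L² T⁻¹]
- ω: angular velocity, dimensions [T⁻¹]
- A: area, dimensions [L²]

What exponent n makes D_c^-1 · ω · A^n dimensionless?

Balance the L exponent: (2)·n from A, plus −(2) + (0) = -2 from the rest, must sum to zero.
2n − 2 = 0, so n = 1.

1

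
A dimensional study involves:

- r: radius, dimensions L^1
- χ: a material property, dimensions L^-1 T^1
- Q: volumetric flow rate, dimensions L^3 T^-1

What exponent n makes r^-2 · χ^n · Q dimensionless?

Balance the L exponent: (-1)·n from χ, plus −2·(1) + (3) = 1 from the rest, must sum to zero.
−n + 1 = 0, so n = 1.

1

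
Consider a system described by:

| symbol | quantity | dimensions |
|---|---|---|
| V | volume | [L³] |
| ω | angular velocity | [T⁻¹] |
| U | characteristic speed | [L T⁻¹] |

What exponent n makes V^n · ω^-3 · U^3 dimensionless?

Balance the L exponent: (3)·n from V, plus −3·(0) + 3·(1) = 3 from the rest, must sum to zero.
3n + 3 = 0, so n = -1.

-1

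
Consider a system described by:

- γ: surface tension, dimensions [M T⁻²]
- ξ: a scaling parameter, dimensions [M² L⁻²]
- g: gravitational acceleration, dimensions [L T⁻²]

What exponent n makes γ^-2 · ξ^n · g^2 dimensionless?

Balance the M exponent: (2)·n from ξ, plus −2·(1) + 2·(0) = -2 from the rest, must sum to zero.
2n − 2 = 0, so n = 1.

1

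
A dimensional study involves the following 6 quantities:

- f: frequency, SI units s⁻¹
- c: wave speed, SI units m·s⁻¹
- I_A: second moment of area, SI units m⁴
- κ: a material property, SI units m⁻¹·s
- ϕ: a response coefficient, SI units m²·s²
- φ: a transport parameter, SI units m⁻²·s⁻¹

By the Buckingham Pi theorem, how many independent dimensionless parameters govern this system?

There are 6 variables and 2 base dimensions (L, T).
The dimension matrix has rank 2.
Independent dimensionless groups: 6 − 2 = 4.

4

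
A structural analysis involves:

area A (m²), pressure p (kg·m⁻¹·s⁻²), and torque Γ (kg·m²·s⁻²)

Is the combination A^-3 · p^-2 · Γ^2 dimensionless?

yes

Sum the exponent of each base dimension across the product:
  M: −3·[A]_M − 2·[p]_M + 2·[Γ]_M = −3·(0) − 2·(1) + 2·(1) = 0
  L: −3·[A]_L − 2·[p]_L + 2·[Γ]_L = −3·(2) − 2·(-1) + 2·(2) = 0
  T: −3·[A]_T − 2·[p]_T + 2·[Γ]_T = −3·(0) − 2·(-2) + 2·(-2) = 0
All base exponents vanish — dimensionless.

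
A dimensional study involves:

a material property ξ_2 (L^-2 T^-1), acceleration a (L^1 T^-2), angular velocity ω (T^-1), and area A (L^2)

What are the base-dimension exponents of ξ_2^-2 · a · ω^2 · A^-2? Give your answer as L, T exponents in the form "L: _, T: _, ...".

Collect each base-dimension exponent across the product:
  L: −2·(-2) + (1) + 2·(0) − 2·(2) = 1
  T: −2·(-1) + (-2) + 2·(-1) − 2·(0) = -2
So the dimensions are [L T⁻²].

L: 1, T: -2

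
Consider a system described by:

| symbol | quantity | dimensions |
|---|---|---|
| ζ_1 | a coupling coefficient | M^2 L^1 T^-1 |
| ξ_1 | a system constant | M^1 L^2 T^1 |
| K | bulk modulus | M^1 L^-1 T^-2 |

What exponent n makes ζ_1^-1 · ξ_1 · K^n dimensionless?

Balance the M exponent: (1)·n from K, plus −(2) + (1) = -1 from the rest, must sum to zero.
n − 1 = 0, so n = 1.

1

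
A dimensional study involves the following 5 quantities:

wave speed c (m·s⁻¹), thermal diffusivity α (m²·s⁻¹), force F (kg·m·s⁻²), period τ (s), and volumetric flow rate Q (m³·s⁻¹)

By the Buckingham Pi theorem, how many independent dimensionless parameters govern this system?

There are 5 variables and 3 base dimensions (M, L, T).
The dimension matrix has rank 3.
Independent dimensionless groups: 5 − 3 = 2.

2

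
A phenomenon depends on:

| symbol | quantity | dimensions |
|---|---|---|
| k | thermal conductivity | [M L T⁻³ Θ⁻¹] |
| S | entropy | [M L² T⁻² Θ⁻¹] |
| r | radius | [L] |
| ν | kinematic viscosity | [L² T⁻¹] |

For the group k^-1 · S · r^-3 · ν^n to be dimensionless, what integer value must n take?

1

Balance the L exponent: (2)·n from ν, plus −(1) + (2) − 3·(1) = -2 from the rest, must sum to zero.
2n − 2 = 0, so n = 1.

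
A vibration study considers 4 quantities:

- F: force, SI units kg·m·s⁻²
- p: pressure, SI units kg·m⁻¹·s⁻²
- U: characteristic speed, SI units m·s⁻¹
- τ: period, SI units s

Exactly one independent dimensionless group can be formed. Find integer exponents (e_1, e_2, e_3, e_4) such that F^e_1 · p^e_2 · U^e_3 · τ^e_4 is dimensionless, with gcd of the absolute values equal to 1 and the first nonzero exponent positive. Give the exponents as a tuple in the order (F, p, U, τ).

M: e_1·(1) + e_2·(1) + e_3·(0) + e_4·(0) = 0
L: e_1·(1) + e_2·(-1) + e_3·(1) + e_4·(0) = 0
T: e_1·(-2) + e_2·(-2) + e_3·(-1) + e_4·(1) = 0
Solving this homogeneous linear system for the smallest-integer solution (first nonzero entry positive) gives (1, -1, -2, -2).

(1, -1, -2, -2)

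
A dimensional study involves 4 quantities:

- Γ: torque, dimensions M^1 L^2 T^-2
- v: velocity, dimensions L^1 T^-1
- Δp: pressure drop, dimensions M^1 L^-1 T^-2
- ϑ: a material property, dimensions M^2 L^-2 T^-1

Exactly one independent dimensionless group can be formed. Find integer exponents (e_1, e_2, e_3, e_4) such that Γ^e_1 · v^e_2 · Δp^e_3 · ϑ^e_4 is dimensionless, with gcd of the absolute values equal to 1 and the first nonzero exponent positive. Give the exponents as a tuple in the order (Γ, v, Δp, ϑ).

M: e_1·(1) + e_2·(0) + e_3·(1) + e_4·(2) = 0
L: e_1·(2) + e_2·(1) + e_3·(-1) + e_4·(-2) = 0
T: e_1·(-2) + e_2·(-1) + e_3·(-2) + e_4·(-1) = 0
Solving this homogeneous linear system for the smallest-integer solution (first nonzero entry positive) gives (1, -3, 1, -1).

(1, -3, 1, -1)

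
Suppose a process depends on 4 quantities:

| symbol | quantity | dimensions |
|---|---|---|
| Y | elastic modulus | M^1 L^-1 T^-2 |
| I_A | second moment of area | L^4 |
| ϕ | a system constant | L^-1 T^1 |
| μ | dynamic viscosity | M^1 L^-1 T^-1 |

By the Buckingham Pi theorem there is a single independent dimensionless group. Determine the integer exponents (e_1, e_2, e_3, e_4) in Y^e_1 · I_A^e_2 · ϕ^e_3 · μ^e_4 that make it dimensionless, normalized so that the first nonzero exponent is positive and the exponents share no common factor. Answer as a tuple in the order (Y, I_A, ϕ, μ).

M: e_1·(1) + e_2·(0) + e_3·(0) + e_4·(1) = 0
L: e_1·(-1) + e_2·(4) + e_3·(-1) + e_4·(-1) = 0
T: e_1·(-2) + e_2·(0) + e_3·(1) + e_4·(-1) = 0
Solving this homogeneous linear system for the smallest-integer solution (first nonzero entry positive) gives (4, 1, 4, -4).

(4, 1, 4, -4)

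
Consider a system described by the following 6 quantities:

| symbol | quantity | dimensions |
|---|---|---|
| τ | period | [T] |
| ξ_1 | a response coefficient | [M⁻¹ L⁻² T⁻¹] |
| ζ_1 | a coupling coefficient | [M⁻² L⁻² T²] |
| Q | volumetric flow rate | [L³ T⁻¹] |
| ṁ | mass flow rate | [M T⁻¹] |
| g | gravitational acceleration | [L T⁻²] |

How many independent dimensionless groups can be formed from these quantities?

3

There are 6 variables and 3 base dimensions (M, L, T).
The dimension matrix has rank 3.
Independent dimensionless groups: 6 − 3 = 3.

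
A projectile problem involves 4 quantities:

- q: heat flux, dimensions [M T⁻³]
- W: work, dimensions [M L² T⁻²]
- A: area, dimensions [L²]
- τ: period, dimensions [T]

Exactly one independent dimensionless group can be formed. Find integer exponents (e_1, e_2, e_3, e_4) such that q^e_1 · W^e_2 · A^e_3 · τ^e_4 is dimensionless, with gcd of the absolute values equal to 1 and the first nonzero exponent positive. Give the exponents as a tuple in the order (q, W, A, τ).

(1, -1, 1, 1)

M: e_1·(1) + e_2·(1) + e_3·(0) + e_4·(0) = 0
L: e_1·(0) + e_2·(2) + e_3·(2) + e_4·(0) = 0
T: e_1·(-3) + e_2·(-2) + e_3·(0) + e_4·(1) = 0
Solving this homogeneous linear system for the smallest-integer solution (first nonzero entry positive) gives (1, -1, 1, 1).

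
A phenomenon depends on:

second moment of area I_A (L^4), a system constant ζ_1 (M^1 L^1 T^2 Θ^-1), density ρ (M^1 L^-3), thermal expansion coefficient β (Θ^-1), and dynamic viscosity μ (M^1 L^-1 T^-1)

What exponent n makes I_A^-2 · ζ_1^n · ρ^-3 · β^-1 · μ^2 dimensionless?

1

Balance the M exponent: (1)·n from ζ_1, plus −2·(0) − 3·(1) − (0) + 2·(1) = -1 from the rest, must sum to zero.
n − 1 = 0, so n = 1.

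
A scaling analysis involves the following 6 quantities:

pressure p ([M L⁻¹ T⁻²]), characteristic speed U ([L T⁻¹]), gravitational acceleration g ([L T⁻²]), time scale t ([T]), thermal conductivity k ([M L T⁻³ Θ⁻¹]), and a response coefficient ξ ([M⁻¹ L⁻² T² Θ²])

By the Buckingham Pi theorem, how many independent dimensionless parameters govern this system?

2

There are 6 variables and 4 base dimensions (M, L, T, Θ).
The dimension matrix has rank 4.
Independent dimensionless groups: 6 − 4 = 2.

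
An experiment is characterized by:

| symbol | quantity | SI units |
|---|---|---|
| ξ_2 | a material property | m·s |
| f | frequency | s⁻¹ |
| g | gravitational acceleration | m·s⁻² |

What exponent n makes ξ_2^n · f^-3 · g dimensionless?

-1

Balance the L exponent: (1)·n from ξ_2, plus −3·(0) + (1) = 1 from the rest, must sum to zero.
n + 1 = 0, so n = -1.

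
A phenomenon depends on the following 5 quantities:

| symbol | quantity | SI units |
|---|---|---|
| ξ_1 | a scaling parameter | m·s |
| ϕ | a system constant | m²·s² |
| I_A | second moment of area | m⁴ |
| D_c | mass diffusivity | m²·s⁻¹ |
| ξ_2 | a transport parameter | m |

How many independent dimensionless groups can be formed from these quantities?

3

There are 5 variables and 2 base dimensions (L, T).
The dimension matrix has rank 2.
Independent dimensionless groups: 5 − 2 = 3.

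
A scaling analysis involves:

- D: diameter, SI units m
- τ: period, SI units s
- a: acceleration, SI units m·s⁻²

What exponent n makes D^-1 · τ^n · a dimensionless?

Balance the T exponent: (1)·n from τ, plus −(0) + (-2) = -2 from the rest, must sum to zero.
n − 2 = 0, so n = 2.

2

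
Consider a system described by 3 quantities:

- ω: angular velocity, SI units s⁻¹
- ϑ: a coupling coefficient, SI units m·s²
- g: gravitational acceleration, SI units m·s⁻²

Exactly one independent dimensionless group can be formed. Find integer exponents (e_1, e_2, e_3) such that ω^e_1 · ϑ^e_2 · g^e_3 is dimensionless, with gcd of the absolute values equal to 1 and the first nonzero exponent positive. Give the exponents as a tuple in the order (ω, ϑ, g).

(4, 1, -1)

L: e_1·(0) + e_2·(1) + e_3·(1) = 0
T: e_1·(-1) + e_2·(2) + e_3·(-2) = 0
Solving this homogeneous linear system for the smallest-integer solution (first nonzero entry positive) gives (4, 1, -1).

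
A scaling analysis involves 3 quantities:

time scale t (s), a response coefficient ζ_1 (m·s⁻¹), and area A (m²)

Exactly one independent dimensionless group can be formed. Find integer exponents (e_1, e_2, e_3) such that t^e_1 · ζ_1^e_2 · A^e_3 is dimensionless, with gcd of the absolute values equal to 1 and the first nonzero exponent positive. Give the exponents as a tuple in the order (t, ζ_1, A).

(2, 2, -1)

L: e_1·(0) + e_2·(1) + e_3·(2) = 0
T: e_1·(1) + e_2·(-1) + e_3·(0) = 0
Solving this homogeneous linear system for the smallest-integer solution (first nonzero entry positive) gives (2, 2, -1).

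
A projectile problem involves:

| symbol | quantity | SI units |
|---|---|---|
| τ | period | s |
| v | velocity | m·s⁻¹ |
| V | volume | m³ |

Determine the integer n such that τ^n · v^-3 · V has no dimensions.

Balance the T exponent: (1)·n from τ, plus −3·(-1) + (0) = 3 from the rest, must sum to zero.
n + 3 = 0, so n = -3.

-3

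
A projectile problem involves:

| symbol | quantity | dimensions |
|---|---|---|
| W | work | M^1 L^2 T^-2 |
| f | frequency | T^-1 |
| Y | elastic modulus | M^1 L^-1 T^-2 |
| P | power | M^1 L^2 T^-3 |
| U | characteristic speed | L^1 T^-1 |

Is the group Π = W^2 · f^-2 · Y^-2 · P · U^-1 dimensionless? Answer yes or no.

no

Sum the exponent of each base dimension across the product:
  M: 2·[W]_M − 2·[f]_M − 2·[Y]_M + [P]_M − [U]_M = 2·(1) − 2·(0) − 2·(1) + (1) − (0) = 1
  L: 2·[W]_L − 2·[f]_L − 2·[Y]_L + [P]_L − [U]_L = 2·(2) − 2·(0) − 2·(-1) + (2) − (1) = 7
  T: 2·[W]_T − 2·[f]_T − 2·[Y]_T + [P]_T − [U]_T = 2·(-2) − 2·(-1) − 2·(-2) + (-3) − (-1) = 0
Net dimensions [M L⁷] ≠ [1] — not dimensionless.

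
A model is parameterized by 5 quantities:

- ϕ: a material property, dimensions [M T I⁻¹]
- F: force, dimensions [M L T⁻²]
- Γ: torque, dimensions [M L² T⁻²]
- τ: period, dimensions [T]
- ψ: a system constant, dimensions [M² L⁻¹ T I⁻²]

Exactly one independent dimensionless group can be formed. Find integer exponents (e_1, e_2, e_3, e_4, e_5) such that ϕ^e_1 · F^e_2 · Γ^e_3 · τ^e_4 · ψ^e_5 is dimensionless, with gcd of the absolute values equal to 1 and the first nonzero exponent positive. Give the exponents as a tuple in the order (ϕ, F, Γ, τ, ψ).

M: e_1·(1) + e_2·(1) + e_3·(1) + e_4·(0) + e_5·(2) = 0
L: e_1·(0) + e_2·(1) + e_3·(2) + e_4·(0) + e_5·(-1) = 0
T: e_1·(1) + e_2·(-2) + e_3·(-2) + e_4·(1) + e_5·(1) = 0
I: e_1·(-1) + e_2·(0) + e_3·(0) + e_4·(0) + e_5·(-2) = 0
Solving this homogeneous linear system for the smallest-integer solution (first nonzero entry positive) gives (2, 1, -1, -1, -1).

(2, 1, -1, -1, -1)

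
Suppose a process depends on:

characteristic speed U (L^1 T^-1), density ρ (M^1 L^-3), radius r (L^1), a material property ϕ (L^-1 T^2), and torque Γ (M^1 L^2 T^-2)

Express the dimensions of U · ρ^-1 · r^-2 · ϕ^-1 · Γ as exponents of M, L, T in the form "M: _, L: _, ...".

Collect each base-dimension exponent across the product:
  M: (0) − (1) − 2·(0) − (0) + (1) = 0
  L: (1) − (-3) − 2·(1) − (-1) + (2) = 5
  T: (-1) − (0) − 2·(0) − (2) + (-2) = -5
So the dimensions are [L⁵ T⁻⁵].

M: 0, L: 5, T: -5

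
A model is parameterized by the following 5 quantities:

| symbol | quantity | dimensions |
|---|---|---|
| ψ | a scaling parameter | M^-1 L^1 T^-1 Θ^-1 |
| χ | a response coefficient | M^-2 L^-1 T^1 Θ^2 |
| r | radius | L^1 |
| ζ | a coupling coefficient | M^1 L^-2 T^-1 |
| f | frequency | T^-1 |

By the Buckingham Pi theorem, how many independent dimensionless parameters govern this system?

There are 5 variables and 4 base dimensions (M, L, T, Θ).
The dimension matrix has rank 4.
Independent dimensionless groups: 5 − 4 = 1.

1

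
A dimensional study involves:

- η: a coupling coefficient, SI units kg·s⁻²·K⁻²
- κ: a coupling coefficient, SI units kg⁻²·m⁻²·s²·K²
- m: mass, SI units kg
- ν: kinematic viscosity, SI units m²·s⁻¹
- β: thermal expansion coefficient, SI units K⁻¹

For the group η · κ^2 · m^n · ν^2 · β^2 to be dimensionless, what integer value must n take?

Balance the M exponent: (1)·n from m, plus (1) + 2·(-2) + 2·(0) + 2·(0) = -3 from the rest, must sum to zero.
n − 3 = 0, so n = 3.

3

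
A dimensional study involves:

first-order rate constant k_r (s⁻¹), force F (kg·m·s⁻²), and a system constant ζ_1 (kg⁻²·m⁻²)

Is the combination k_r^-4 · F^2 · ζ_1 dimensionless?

yes

Sum the exponent of each base dimension across the product:
  M: −4·[k_r]_M + 2·[F]_M + [ζ_1]_M = −4·(0) + 2·(1) + (-2) = 0
  L: −4·[k_r]_L + 2·[F]_L + [ζ_1]_L = −4·(0) + 2·(1) + (-2) = 0
  T: −4·[k_r]_T + 2·[F]_T + [ζ_1]_T = −4·(-1) + 2·(-2) + (0) = 0
All base exponents vanish — dimensionless.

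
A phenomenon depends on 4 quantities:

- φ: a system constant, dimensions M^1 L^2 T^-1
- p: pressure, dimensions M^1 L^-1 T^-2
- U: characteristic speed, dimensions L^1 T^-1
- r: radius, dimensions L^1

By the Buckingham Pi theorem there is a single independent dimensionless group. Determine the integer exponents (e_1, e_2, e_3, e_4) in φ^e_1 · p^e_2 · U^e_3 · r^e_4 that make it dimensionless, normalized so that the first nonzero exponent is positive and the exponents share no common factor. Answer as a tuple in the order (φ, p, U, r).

(1, -1, 1, -4)

M: e_1·(1) + e_2·(1) + e_3·(0) + e_4·(0) = 0
L: e_1·(2) + e_2·(-1) + e_3·(1) + e_4·(1) = 0
T: e_1·(-1) + e_2·(-2) + e_3·(-1) + e_4·(0) = 0
Solving this homogeneous linear system for the smallest-integer solution (first nonzero entry positive) gives (1, -1, 1, -4).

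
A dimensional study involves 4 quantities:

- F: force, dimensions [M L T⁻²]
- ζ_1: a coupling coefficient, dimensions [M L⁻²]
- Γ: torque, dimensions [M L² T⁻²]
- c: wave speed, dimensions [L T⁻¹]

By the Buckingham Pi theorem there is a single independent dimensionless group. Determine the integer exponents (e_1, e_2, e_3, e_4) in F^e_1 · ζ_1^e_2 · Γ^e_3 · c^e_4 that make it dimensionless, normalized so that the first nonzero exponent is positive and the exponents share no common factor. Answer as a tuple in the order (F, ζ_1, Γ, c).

(2, -1, -1, -2)

M: e_1·(1) + e_2·(1) + e_3·(1) + e_4·(0) = 0
L: e_1·(1) + e_2·(-2) + e_3·(2) + e_4·(1) = 0
T: e_1·(-2) + e_2·(0) + e_3·(-2) + e_4·(-1) = 0
Solving this homogeneous linear system for the smallest-integer solution (first nonzero entry positive) gives (2, -1, -1, -2).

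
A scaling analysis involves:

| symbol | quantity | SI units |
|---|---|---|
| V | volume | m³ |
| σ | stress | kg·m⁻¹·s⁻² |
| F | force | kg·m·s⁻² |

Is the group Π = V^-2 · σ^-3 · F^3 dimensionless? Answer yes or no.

yes

Sum the exponent of each base dimension across the product:
  M: −2·[V]_M − 3·[σ]_M + 3·[F]_M = −2·(0) − 3·(1) + 3·(1) = 0
  L: −2·[V]_L − 3·[σ]_L + 3·[F]_L = −2·(3) − 3·(-1) + 3·(1) = 0
  T: −2·[V]_T − 3·[σ]_T + 3·[F]_T = −2·(0) − 3·(-2) + 3·(-2) = 0
All base exponents vanish — dimensionless.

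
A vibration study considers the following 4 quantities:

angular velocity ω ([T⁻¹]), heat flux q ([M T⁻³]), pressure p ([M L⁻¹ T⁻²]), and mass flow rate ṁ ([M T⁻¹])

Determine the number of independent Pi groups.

1

There are 4 variables and 3 base dimensions (M, L, T).
The dimension matrix has rank 3.
Independent dimensionless groups: 4 − 3 = 1.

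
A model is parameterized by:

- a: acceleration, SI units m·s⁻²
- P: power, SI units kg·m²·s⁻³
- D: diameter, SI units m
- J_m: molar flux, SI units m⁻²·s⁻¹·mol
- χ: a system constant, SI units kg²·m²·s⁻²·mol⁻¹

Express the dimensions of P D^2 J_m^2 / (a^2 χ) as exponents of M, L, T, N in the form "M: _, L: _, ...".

M: -1, L: -4, T: 1, N: 3

Collect each base-dimension exponent across the product:
  M: −2·(0) + (1) + 2·(0) + 2·(0) − (2) = -1
  L: −2·(1) + (2) + 2·(1) + 2·(-2) − (2) = -4
  T: −2·(-2) + (-3) + 2·(0) + 2·(-1) − (-2) = 1
  N: −2·(0) + (0) + 2·(0) + 2·(1) − (-1) = 3
So the dimensions are [M⁻¹ L⁻⁴ T N³].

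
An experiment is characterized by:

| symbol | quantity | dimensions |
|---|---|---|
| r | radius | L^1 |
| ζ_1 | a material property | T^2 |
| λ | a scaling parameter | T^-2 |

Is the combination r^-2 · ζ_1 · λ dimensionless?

Sum the exponent of each base dimension across the product:
  L: −2·[r]_L + [ζ_1]_L + [λ]_L = −2·(1) + (0) + (0) = -2
  T: −2·[r]_T + [ζ_1]_T + [λ]_T = −2·(0) + (2) + (-2) = 0
Net dimensions [L⁻²] ≠ [1] — not dimensionless.

no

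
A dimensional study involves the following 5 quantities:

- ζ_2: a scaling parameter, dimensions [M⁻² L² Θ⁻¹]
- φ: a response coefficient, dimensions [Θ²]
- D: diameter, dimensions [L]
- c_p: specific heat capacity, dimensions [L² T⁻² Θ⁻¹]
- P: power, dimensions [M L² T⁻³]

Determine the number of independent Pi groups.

There are 5 variables and 4 base dimensions (M, L, T, Θ).
The dimension matrix has rank 4.
Independent dimensionless groups: 5 − 4 = 1.

1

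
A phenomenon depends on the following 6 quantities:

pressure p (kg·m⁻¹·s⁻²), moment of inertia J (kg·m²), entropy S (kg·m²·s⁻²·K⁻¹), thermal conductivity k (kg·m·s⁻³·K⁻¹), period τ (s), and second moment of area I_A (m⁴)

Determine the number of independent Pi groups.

There are 6 variables and 4 base dimensions (M, L, T, Θ).
The dimension matrix has rank 4.
Independent dimensionless groups: 6 − 4 = 2.

2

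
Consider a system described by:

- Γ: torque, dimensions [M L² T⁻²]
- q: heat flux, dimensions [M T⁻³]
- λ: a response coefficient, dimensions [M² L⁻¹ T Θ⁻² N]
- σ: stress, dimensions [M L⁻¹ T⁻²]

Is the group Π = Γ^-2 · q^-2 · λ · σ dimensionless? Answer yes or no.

no

Sum the exponent of each base dimension across the product:
  M: −2·[Γ]_M − 2·[q]_M + [λ]_M + [σ]_M = −2·(1) − 2·(1) + (2) + (1) = -1
  L: −2·[Γ]_L − 2·[q]_L + [λ]_L + [σ]_L = −2·(2) − 2·(0) + (-1) + (-1) = -6
  T: −2·[Γ]_T − 2·[q]_T + [λ]_T + [σ]_T = −2·(-2) − 2·(-3) + (1) + (-2) = 9
  Θ: −2·[Γ]_Θ − 2·[q]_Θ + [λ]_Θ + [σ]_Θ = −2·(0) − 2·(0) + (-2) + (0) = -2
  N: −2·[Γ]_N − 2·[q]_N + [λ]_N + [σ]_N = −2·(0) − 2·(0) + (1) + (0) = 1
Net dimensions [M⁻¹ L⁻⁶ T⁹ Θ⁻² N] ≠ [1] — not dimensionless.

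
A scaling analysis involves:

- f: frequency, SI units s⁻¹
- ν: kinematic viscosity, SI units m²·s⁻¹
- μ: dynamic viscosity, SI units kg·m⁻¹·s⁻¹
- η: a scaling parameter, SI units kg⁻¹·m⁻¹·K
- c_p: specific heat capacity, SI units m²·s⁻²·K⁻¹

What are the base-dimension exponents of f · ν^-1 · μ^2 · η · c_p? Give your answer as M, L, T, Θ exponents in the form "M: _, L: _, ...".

Collect each base-dimension exponent across the product:
  M: (0) − (0) + 2·(1) + (-1) + (0) = 1
  L: (0) − (2) + 2·(-1) + (-1) + (2) = -3
  T: (-1) − (-1) + 2·(-1) + (0) + (-2) = -4
  Θ: (0) − (0) + 2·(0) + (1) + (-1) = 0
So the dimensions are [M L⁻³ T⁻⁴].

M: 1, L: -3, T: -4, Θ: 0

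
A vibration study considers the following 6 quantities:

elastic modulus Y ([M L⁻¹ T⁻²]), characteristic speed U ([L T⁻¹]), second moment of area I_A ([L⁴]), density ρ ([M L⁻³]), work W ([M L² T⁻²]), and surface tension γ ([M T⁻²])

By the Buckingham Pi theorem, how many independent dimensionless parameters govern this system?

There are 6 variables and 3 base dimensions (M, L, T).
The dimension matrix has rank 3.
Independent dimensionless groups: 6 − 3 = 3.

3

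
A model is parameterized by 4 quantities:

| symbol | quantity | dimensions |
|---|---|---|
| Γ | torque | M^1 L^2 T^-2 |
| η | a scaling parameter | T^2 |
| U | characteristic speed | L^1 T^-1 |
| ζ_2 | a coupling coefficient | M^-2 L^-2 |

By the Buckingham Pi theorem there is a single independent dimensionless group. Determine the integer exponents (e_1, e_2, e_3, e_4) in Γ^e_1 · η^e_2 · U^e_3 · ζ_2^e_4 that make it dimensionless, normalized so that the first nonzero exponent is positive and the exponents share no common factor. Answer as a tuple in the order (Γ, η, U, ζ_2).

(2, 1, -2, 1)

M: e_1·(1) + e_2·(0) + e_3·(0) + e_4·(-2) = 0
L: e_1·(2) + e_2·(0) + e_3·(1) + e_4·(-2) = 0
T: e_1·(-2) + e_2·(2) + e_3·(-1) + e_4·(0) = 0
Solving this homogeneous linear system for the smallest-integer solution (first nonzero entry positive) gives (2, 1, -2, 1).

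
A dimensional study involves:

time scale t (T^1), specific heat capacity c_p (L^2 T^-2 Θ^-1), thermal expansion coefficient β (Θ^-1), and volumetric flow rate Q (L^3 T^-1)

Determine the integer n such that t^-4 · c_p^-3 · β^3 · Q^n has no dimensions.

2

Balance the L exponent: (3)·n from Q, plus −4·(0) − 3·(2) + 3·(0) = -6 from the rest, must sum to zero.
3n − 6 = 0, so n = 2.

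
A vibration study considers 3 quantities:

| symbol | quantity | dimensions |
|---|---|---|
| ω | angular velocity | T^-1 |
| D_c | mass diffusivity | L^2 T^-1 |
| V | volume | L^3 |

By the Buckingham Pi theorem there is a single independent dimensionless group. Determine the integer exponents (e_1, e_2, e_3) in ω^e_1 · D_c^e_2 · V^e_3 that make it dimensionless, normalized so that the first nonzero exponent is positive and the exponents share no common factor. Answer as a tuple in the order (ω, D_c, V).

(3, -3, 2)

L: e_1·(0) + e_2·(2) + e_3·(3) = 0
T: e_1·(-1) + e_2·(-1) + e_3·(0) = 0
Solving this homogeneous linear system for the smallest-integer solution (first nonzero entry positive) gives (3, -3, 2).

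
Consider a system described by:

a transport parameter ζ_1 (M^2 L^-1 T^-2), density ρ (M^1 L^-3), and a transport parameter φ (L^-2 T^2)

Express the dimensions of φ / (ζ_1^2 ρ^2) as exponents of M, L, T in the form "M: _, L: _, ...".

M: -6, L: 6, T: 6

Collect each base-dimension exponent across the product:
  M: −2·(2) − 2·(1) + (0) = -6
  L: −2·(-1) − 2·(-3) + (-2) = 6
  T: −2·(-2) − 2·(0) + (2) = 6
So the dimensions are [M⁻⁶ L⁶ T⁶].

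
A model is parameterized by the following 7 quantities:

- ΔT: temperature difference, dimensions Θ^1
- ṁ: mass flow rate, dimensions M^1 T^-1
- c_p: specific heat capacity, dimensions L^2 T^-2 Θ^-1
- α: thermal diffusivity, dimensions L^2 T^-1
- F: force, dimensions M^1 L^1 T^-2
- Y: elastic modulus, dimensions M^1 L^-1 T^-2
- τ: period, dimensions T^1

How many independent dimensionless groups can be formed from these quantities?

There are 7 variables and 4 base dimensions (M, L, T, Θ).
The dimension matrix has rank 4.
Independent dimensionless groups: 7 − 4 = 3.

3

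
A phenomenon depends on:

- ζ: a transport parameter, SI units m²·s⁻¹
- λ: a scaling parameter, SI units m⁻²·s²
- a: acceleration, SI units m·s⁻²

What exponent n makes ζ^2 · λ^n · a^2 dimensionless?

Balance the L exponent: (-2)·n from λ, plus 2·(2) + 2·(1) = 6 from the rest, must sum to zero.
-2n + 6 = 0, so n = 3.

3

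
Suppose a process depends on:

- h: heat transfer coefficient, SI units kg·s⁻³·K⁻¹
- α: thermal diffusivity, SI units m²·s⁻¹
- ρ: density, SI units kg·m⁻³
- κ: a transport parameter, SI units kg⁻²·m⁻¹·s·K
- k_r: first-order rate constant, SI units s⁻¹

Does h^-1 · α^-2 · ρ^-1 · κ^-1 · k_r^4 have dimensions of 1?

Sum the exponent of each base dimension across the product:
  M: −[h]_M − 2·[α]_M − [ρ]_M − [κ]_M + 4·[k_r]_M = −(1) − 2·(0) − (1) − (-2) + 4·(0) = 0
  L: −[h]_L − 2·[α]_L − [ρ]_L − [κ]_L + 4·[k_r]_L = −(0) − 2·(2) − (-3) − (-1) + 4·(0) = 0
  T: −[h]_T − 2·[α]_T − [ρ]_T − [κ]_T + 4·[k_r]_T = −(-3) − 2·(-1) − (0) − (1) + 4·(-1) = 0
  Θ: −[h]_Θ − 2·[α]_Θ − [ρ]_Θ − [κ]_Θ + 4·[k_r]_Θ = −(-1) − 2·(0) − (0) − (1) + 4·(0) = 0
All base exponents vanish — dimensionless.

yes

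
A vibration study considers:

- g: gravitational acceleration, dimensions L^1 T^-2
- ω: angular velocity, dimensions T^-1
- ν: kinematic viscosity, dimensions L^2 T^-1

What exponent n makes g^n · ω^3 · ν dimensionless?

-2

Balance the L exponent: (1)·n from g, plus 3·(0) + (2) = 2 from the rest, must sum to zero.
n + 2 = 0, so n = -2.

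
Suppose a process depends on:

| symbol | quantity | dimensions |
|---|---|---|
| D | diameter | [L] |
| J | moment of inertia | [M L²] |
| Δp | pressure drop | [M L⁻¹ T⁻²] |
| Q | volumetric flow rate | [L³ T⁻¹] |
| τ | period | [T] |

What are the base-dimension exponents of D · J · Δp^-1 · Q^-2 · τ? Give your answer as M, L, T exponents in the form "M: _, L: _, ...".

Collect each base-dimension exponent across the product:
  M: (0) + (1) − (1) − 2·(0) + (0) = 0
  L: (1) + (2) − (-1) − 2·(3) + (0) = -2
  T: (0) + (0) − (-2) − 2·(-1) + (1) = 5
So the dimensions are [L⁻² T⁵].

M: 0, L: -2, T: 5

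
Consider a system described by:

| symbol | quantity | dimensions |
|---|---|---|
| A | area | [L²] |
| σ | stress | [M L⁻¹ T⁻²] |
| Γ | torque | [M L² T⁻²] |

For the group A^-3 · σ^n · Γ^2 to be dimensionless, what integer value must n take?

-2

Balance the M exponent: (1)·n from σ, plus −3·(0) + 2·(1) = 2 from the rest, must sum to zero.
n + 2 = 0, so n = -2.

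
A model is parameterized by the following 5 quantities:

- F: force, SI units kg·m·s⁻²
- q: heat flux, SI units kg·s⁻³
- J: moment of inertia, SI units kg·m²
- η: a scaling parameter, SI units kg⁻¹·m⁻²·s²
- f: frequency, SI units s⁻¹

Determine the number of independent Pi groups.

There are 5 variables and 3 base dimensions (M, L, T).
The dimension matrix has rank 3.
Independent dimensionless groups: 5 − 3 = 2.

2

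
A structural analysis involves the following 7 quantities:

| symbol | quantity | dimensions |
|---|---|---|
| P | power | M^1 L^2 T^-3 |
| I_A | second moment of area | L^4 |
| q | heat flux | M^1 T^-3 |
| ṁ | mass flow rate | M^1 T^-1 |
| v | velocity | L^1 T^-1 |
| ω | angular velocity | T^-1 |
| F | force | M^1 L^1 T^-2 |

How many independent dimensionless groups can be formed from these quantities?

4

There are 7 variables and 3 base dimensions (M, L, T).
The dimension matrix has rank 3.
Independent dimensionless groups: 7 − 3 = 4.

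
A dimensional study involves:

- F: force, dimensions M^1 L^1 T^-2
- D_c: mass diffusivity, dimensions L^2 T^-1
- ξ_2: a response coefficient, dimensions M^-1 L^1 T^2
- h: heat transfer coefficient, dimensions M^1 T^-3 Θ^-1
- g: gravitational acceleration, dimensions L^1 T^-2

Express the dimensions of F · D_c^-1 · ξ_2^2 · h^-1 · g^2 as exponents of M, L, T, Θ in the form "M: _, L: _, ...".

M: -2, L: 3, T: 2, Θ: 1

Collect each base-dimension exponent across the product:
  M: (1) − (0) + 2·(-1) − (1) + 2·(0) = -2
  L: (1) − (2) + 2·(1) − (0) + 2·(1) = 3
  T: (-2) − (-1) + 2·(2) − (-3) + 2·(-2) = 2
  Θ: (0) − (0) + 2·(0) − (-1) + 2·(0) = 1
So the dimensions are [M⁻² L³ T² Θ].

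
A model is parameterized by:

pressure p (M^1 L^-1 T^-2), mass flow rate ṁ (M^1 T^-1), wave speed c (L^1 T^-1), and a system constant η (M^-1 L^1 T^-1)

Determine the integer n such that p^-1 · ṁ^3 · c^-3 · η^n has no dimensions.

2

Balance the M exponent: (-1)·n from η, plus −(1) + 3·(1) − 3·(0) = 2 from the rest, must sum to zero.
−n + 2 = 0, so n = 2.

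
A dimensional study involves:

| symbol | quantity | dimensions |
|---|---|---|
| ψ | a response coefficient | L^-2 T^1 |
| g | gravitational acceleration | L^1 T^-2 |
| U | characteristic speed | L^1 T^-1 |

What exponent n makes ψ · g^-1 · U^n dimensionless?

3

Balance the L exponent: (1)·n from U, plus (-2) − (1) = -3 from the rest, must sum to zero.
n − 3 = 0, so n = 3.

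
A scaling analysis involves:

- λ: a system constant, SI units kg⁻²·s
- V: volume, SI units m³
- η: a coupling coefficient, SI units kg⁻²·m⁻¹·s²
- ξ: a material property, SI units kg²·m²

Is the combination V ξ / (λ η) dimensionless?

Sum the exponent of each base dimension across the product:
  M: −[λ]_M + [V]_M − [η]_M + [ξ]_M = −(-2) + (0) − (-2) + (2) = 6
  L: −[λ]_L + [V]_L − [η]_L + [ξ]_L = −(0) + (3) − (-1) + (2) = 6
  T: −[λ]_T + [V]_T − [η]_T + [ξ]_T = −(1) + (0) − (2) + (0) = -3
Net dimensions [M⁶ L⁶ T⁻³] ≠ [1] — not dimensionless.

no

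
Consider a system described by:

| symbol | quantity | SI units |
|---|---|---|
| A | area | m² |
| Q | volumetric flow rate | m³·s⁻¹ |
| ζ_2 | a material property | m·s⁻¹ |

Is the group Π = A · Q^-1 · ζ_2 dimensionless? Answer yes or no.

Sum the exponent of each base dimension across the product:
  L: [A]_L − [Q]_L + [ζ_2]_L = (2) − (3) + (1) = 0
  T: [A]_T − [Q]_T + [ζ_2]_T = (0) − (-1) + (-1) = 0
All base exponents vanish — dimensionless.

yes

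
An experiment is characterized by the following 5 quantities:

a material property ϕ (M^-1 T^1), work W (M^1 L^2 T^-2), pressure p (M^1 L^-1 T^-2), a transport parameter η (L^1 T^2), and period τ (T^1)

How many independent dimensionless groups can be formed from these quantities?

There are 5 variables and 3 base dimensions (M, L, T).
The dimension matrix has rank 3.
Independent dimensionless groups: 5 − 3 = 2.

2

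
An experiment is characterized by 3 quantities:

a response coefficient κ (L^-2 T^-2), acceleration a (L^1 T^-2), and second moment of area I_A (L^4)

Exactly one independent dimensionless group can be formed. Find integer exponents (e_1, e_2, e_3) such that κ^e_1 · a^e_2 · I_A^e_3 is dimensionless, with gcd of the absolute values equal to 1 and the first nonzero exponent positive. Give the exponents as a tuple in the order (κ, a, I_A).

L: e_1·(-2) + e_2·(1) + e_3·(4) = 0
T: e_1·(-2) + e_2·(-2) + e_3·(0) = 0
Solving this homogeneous linear system for the smallest-integer solution (first nonzero entry positive) gives (4, -4, 3).

(4, -4, 3)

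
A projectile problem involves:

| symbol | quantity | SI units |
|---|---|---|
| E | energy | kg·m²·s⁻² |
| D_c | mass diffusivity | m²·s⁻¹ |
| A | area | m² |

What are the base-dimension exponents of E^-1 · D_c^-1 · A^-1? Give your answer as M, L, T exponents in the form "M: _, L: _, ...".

Collect each base-dimension exponent across the product:
  M: −(1) − (0) − (0) = -1
  L: −(2) − (2) − (2) = -6
  T: −(-2) − (-1) − (0) = 3
So the dimensions are [M⁻¹ L⁻⁶ T³].

M: -1, L: -6, T: 3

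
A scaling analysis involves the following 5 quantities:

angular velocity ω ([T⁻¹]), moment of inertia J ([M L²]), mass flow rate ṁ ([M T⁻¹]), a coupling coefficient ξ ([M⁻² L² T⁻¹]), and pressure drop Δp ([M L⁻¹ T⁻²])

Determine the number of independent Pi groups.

There are 5 variables and 3 base dimensions (M, L, T).
The dimension matrix has rank 3.
Independent dimensionless groups: 5 − 3 = 2.

2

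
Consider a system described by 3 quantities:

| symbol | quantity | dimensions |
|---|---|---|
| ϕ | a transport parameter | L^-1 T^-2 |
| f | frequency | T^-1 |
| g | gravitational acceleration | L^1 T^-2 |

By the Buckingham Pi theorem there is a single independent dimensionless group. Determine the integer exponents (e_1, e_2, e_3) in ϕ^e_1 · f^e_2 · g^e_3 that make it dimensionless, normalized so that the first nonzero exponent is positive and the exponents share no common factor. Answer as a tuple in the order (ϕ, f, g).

(1, -4, 1)

L: e_1·(-1) + e_2·(0) + e_3·(1) = 0
T: e_1·(-2) + e_2·(-1) + e_3·(-2) = 0
Solving this homogeneous linear system for the smallest-integer solution (first nonzero entry positive) gives (1, -4, 1).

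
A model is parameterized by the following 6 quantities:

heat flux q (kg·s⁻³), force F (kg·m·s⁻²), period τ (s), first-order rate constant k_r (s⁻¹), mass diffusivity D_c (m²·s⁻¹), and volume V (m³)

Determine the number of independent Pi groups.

There are 6 variables and 3 base dimensions (M, L, T).
The dimension matrix has rank 3.
Independent dimensionless groups: 6 − 3 = 3.

3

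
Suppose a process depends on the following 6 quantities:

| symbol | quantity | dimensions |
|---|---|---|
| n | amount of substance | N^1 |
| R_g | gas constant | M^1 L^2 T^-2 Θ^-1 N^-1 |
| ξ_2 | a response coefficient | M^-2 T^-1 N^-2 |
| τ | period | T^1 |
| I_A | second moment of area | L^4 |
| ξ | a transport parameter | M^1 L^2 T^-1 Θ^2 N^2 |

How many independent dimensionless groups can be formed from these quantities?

There are 6 variables and 5 base dimensions (M, L, T, Θ, N).
The dimension matrix has rank 5.
Independent dimensionless groups: 6 − 5 = 1.

1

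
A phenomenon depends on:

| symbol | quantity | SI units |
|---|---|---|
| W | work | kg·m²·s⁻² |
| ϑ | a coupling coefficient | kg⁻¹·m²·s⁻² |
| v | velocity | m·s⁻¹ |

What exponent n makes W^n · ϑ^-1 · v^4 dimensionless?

Balance the M exponent: (1)·n from W, plus −(-1) + 4·(0) = 1 from the rest, must sum to zero.
n + 1 = 0, so n = -1.

-1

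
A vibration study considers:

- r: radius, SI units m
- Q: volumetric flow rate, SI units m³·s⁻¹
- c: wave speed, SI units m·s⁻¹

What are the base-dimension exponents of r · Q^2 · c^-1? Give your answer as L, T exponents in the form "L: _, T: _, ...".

Collect each base-dimension exponent across the product:
  L: (1) + 2·(3) − (1) = 6
  T: (0) + 2·(-1) − (-1) = -1
So the dimensions are [L⁶ T⁻¹].

L: 6, T: -1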